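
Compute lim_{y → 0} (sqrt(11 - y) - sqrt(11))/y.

-√(11)/22

Substitution gives 0/0. Multiply numerator and denominator by the conjugate √(11 - y) + √11.
The numerator becomes (11 - y) − 11 = -y, so the expression simplifies to -1/(√(11 - y) + √11).
Letting y → 0 gives -1/(2√11) = -√(11)/22.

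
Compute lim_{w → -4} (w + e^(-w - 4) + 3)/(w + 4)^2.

Direct substitution gives 0/0.
Apply L'Hôpital: lim (1 - e^(-w - 4))/(2*w + 8), still 0/0.
After 2 applications of L'Hôpital's rule the quotient is (e^(-w - 4))/(2); substituting w = -4 gives 1/2.

1/2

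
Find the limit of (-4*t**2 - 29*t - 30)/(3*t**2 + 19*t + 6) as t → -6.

-19/17

At t = -6 both the top and bottom vanish — a removable singularity. Factoring out (t + 6) from each leaves (-4*t - 5)/(3*t + 1), which at t = -6 equals -19/17.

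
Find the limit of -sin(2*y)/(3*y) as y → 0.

Substitution gives 0/0.
Write it as (2/(-3))·sin(2y)/(2y); since sin(u)/u → 1, the limit is -2/3.

-2/3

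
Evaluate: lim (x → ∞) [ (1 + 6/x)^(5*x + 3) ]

e^(30)

The base → 1 and the exponent → ∞: a 1^∞ form.
Take logarithms: (5x + 3)·ln(1 + 6/x). Since ln(1+u) ~ u for small u, this behaves like (5x)·(6/x) → 30.
So the limit is e^(30).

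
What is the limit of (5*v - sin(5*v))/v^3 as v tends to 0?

125/6

Direct substitution gives 0/0.
Apply L'Hôpital: lim (5 - 5*cos(5*v))/(3*v^2), still 0/0.
Apply L'Hôpital: lim (25*sin(5*v))/(6*v), still 0/0.
After 3 applications of L'Hôpital's rule the quotient is (125*cos(5*v))/(6); substituting v = 0 gives 125/6.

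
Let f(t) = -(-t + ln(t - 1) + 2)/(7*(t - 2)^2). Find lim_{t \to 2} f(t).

1/14

Direct substitution gives 0/0.
Apply L'Hôpital: lim (-1 + 1/(t - 1))/(28 - 14*t), still 0/0.
After 2 applications of L'Hôpital's rule the quotient is (-1/(t - 1)^2)/(-14); substituting t = 2 gives 1/14.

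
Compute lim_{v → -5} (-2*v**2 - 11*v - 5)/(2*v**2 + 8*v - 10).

Since v = -5 makes numerator and denominator zero, (v + 5) divides both.
Cancelling it gives (-2*v - 1)/(2*v - 2); now plug in v = -5 to get -3/4.

-3/4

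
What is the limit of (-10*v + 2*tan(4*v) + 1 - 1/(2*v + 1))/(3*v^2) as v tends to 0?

Substitution gives 0/0 (the numerator vanishes to order 2).
Expand each term to order v^2: the coefficient of v^2 in −1/(1 + 2v) is -4 and in 2·tan(4v) is 0.
Lower-order terms cancel with the polynomial part, so the numerator is (-4)·v^2 + o(v^2), and the limit is (-4)/(3) = -4/3.

-4/3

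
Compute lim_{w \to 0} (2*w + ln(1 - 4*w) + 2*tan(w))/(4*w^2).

-2

Substitution gives 0/0 (the numerator vanishes to order 2).
Expand each term to order w^2: the coefficient of w^2 in ln(1 - 4w) is -8 and in 2·tan(w) is 0.
Lower-order terms cancel with the polynomial part, so the numerator is (-8)·w^2 + o(w^2), and the limit is (-8)/(4) = -2.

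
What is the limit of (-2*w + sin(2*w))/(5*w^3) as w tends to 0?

Direct substitution gives 0/0.
Apply L'Hôpital: lim (2*cos(2*w) - 2)/(15*w^2), still 0/0.
Apply L'Hôpital: lim (-4*sin(2*w))/(30*w), still 0/0.
After 3 applications of L'Hôpital's rule the quotient is (-8*cos(2*w))/(30); substituting w = 0 gives -4/15.

-4/15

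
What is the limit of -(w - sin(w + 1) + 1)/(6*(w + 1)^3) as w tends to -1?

Direct substitution gives 0/0.
Apply L'Hôpital: lim (1 - cos(w + 1))/(-18*(w + 1)^2), still 0/0.
Apply L'Hôpital: lim (sin(w + 1))/(-36*w - 36), still 0/0.
After 3 applications of L'Hôpital's rule the quotient is (cos(w + 1))/(-36); substituting w = -1 gives -1/36.

-1/36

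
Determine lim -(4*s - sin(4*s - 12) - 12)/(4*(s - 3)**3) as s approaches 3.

-8/3

Direct substitution gives 0/0.
Apply L'Hôpital: lim (4 - 4*cos(4*s - 12))/(-12*(s - 3)^2), still 0/0.
Apply L'Hôpital: lim (16*sin(4*s - 12))/(72 - 24*s), still 0/0.
After 3 applications of L'Hôpital's rule the quotient is (64*cos(4*s - 12))/(-24); substituting s = 3 gives -8/3.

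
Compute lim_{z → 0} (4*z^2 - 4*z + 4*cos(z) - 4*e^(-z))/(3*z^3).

2/9

Substitution gives 0/0 (the numerator vanishes to order 3).
Expand each term to order z^3: the coefficient of z^3 in -4·e^(-z) is 2/3 and in 4·cos(z) is 0.
Lower-order terms cancel with the polynomial part, so the numerator is (2/3)·z^3 + o(z^3), and the limit is (2/3)/(3) = 2/9.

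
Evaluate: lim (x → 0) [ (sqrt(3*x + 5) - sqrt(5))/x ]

3*√(5)/10

A 0/0 form; rationalise with √(5 + 3x) + √5. This collapses the numerator to 3x, leaving 3/(√(5 + 3x) + √5) → 3/(2√5) = 3*√(5)/10.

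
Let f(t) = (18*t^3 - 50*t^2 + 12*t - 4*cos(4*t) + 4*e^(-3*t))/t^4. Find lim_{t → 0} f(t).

Substitution gives 0/0 (the numerator vanishes to order 4).
Expand each term to order t^4: the coefficient of t^4 in 4·e^(-3t) is 27/2 and in -4·cos(4t) is -128/3.
Lower-order terms cancel with the polynomial part, so the numerator is (-175/6)·t^4 + o(t^4), and the limit is (-175/6)/(1) = -175/6.

-175/6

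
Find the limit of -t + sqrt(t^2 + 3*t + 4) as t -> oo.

This has the form ∞ − ∞. Multiply and divide by the conjugate √(t^2 + 3*t + 4) + t.
That gives (3t + 4) / (√(t^2 + 3*t + 4) + t).
Divide numerator and denominator by t: the limit is 3/(2·1) = 3/2.

3/2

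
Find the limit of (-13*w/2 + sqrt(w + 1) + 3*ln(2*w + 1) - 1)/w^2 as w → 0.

Substitution gives 0/0 (the numerator vanishes to order 2).
Expand each term to order w^2: the coefficient of w^2 in √(1 + w) is -1/8 and in 3·ln(1 + 2w) is -6.
Lower-order terms cancel with the polynomial part, so the numerator is (-49/8)·w^2 + o(w^2), and the limit is (-49/8)/(1) = -49/8.

-49/8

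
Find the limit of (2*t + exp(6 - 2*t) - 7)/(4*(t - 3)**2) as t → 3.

1/2

Direct substitution gives 0/0.
Apply L'Hôpital: lim (2 - 2*e^(6 - 2*t))/(8*t - 24), still 0/0.
After 2 applications of L'Hôpital's rule the quotient is (4*e^(6 - 2*t))/(8); substituting t = 3 gives 1/2.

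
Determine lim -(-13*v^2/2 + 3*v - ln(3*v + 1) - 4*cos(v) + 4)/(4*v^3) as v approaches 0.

9/4

Substitution gives 0/0 (the numerator vanishes to order 3).
Expand each term to order v^3: the coefficient of v^3 in -4·cos(v) is 0 and in −ln(1 + 3v) is -9.
Lower-order terms cancel with the polynomial part, so the numerator is (-9)·v^3 + o(v^3), and the limit is (-9)/(-4) = 9/4.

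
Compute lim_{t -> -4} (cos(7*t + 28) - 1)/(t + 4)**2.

Direct substitution gives 0/0.
Apply L'Hôpital: lim (-7*sin(7*t + 28))/(2*t + 8), still 0/0.
After 2 applications of L'Hôpital's rule the quotient is (-49*cos(7*t + 28))/(2); substituting t = -4 gives -49/2.

-49/2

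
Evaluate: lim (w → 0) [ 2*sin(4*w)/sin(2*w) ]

Substitution gives 0/0.
Divide numerator and denominator by w: sin(4w)/w → 4 and sin(2w)/w → 2, so the limit is 2·4/2 = 4.

4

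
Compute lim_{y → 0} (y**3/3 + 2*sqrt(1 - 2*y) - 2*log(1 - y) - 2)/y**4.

-3/4

Substitution gives 0/0 (the numerator vanishes to order 4).
Expand each term to order y^4: the coefficient of y^4 in 2·√(1 - 2y) is -5/4 and in -2·ln(1 - y) is 1/2.
Lower-order terms cancel with the polynomial part, so the numerator is (-3/4)·y^4 + o(y^4), and the limit is (-3/4)/(1) = -3/4.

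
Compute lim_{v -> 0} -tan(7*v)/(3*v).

-7/3

Substitution gives 0/0.
Since tan(u)/u → 1 as u → 0, tan(7v)/(7v) → 1 and the limit is 7/(-3) = -7/3.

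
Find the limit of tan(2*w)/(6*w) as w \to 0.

1/3

Substitution gives 0/0.
Since tan(u)/u → 1 as u → 0, tan(2w)/(2w) → 1 and the limit is 2/6 = 1/3.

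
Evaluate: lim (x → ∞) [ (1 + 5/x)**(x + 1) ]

e^(5)

Let L be the limit and take ln: ln L = lim (x + 1)·ln(1 + 5/x) = lim (x + 1)·(5/x + O(1/x²)) = 5.
Hence L = e^(5).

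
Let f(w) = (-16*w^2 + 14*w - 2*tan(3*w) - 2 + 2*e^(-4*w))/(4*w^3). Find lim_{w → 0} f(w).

-59/6

Substitution gives 0/0 (the numerator vanishes to order 3).
Expand each term to order w^3: the coefficient of w^3 in 2·e^(-4w) is -64/3 and in -2·tan(3w) is -18.
Lower-order terms cancel with the polynomial part, so the numerator is (-118/3)·w^3 + o(w^3), and the limit is (-118/3)/(4) = -59/6.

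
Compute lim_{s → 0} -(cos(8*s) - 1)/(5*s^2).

Direct substitution gives 0/0.
Apply L'Hôpital: lim (-8*sin(8*s))/(-10*s), still 0/0.
After 2 applications of L'Hôpital's rule the quotient is (-64*cos(8*s))/(-10); substituting s = 0 gives 32/5.

32/5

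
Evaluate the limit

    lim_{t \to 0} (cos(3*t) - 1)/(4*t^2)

Direct substitution gives 0/0.
Apply L'Hôpital: lim (-3*sin(3*t))/(8*t), still 0/0.
After 2 applications of L'Hôpital's rule the quotient is (-9*cos(3*t))/(8); substituting t = 0 gives -9/8.

-9/8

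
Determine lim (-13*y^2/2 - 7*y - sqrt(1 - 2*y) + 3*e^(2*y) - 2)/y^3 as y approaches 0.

9/2

Substitution gives 0/0; apply L'Hôpital's rule 3 times.
After differentiating numerator and denominator 3 times the quotient is (24*e^(2*y) + 3/(1 - 2*y)^(5/2))/(6); at y = 0 this is 9/2.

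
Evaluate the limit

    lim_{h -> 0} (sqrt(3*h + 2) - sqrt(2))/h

Substitution gives 0/0. Multiply numerator and denominator by the conjugate √(2 + 3h) + √2.
The numerator becomes (2 + 3h) − 2 = 3h, so the expression simplifies to 3/(√(2 + 3h) + √2).
Letting h → 0 gives 3/(2√2) = 3*√(2)/4.

3*√(2)/4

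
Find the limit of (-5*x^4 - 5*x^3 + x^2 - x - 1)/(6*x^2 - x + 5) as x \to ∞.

The numerator has higher degree (4 > 2); the quotient behaves like (-5/(6))·x^2 for large |x|.
As x → +∞ this diverges to -∞.

-∞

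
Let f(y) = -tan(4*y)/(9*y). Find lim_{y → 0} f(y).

-4/9

Substitution gives 0/0.
Since tan(u)/u → 1 as u → 0, tan(4y)/(4y) → 1 and the limit is 4/(-9) = -4/9.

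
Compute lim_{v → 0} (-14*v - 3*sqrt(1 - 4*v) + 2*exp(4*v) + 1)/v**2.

Substitution gives 0/0; apply L'Hôpital's rule 2 times.
After differentiating numerator and denominator 2 times the quotient is (32*e^(4*v) + 12/(1 - 4*v)^(3/2))/(2); at v = 0 this is 22.

22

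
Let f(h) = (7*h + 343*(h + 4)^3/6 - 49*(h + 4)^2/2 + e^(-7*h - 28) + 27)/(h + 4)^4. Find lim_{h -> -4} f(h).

2401/24

Direct substitution gives 0/0.
Apply L'Hôpital: lim (-49*h + 343*(h + 4)^2/2 - 7*e^(-7*h - 28) - 189)/(4*(h + 4)^3), still 0/0.
Apply L'Hôpital: lim (343*h + 49*e^(-7*h - 28) + 1323)/(12*(h + 4)^2), still 0/0.
Apply L'Hôpital: lim (343 - 343*e^(-7*h - 28))/(24*h + 96), still 0/0.
After 4 applications of L'Hôpital's rule the quotient is (2401*e^(-7*h - 28))/(24); substituting h = -4 gives 2401/24.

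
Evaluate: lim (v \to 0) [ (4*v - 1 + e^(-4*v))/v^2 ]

8

Direct substitution gives 0/0.
Apply L'Hôpital: lim (4 - 4*e^(-4*v))/(2*v), still 0/0.
After 2 applications of L'Hôpital's rule the quotient is (16*e^(-4*v))/(2); substituting v = 0 gives 8.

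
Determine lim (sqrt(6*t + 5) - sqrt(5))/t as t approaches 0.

3*√(5)/5

A 0/0 form; rationalise with √(5 + 6t) + √5. This collapses the numerator to 6t, leaving 6/(√(5 + 6t) + √5) → 6/(2√5) = 3*√(5)/5.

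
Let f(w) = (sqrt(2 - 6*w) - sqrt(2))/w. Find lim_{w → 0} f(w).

-3*√(2)/2

Substitution gives 0/0. Multiply numerator and denominator by the conjugate √(2 - 6w) + √2.
The numerator becomes (2 - 6w) − 2 = -6w, so the expression simplifies to -6/(√(2 - 6w) + √2).
Letting w → 0 gives -6/(2√2) = -3*√(2)/2.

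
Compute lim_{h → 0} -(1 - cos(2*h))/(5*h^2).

Substitution gives 0/0.
Use (1 − cos u)/u² → 1/2 with u = 2h: the limit is 2²/(2·(-5)) = -2/5.

-2/5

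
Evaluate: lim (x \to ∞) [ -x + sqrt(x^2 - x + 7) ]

This has the form ∞ − ∞. Multiply and divide by the conjugate √(x^2 - x + 7) + x.
That gives (-x + 7) / (√(x^2 - x + 7) + x).
Divide numerator and denominator by x: the limit is -1/(2·1) = -1/2.

-1/2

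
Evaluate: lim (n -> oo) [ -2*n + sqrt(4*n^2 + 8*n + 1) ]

2

An ∞ − ∞ form. Rationalising with the conjugate, the difference becomes (8n + 1) / (√(4*n^2 + 8*n + 1) + 2n).
For large n the denominator behaves like 2·2n, so the quotient tends to 8/4 = 2.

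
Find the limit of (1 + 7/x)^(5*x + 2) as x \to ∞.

e^(35)

The base → 1 and the exponent → ∞: a 1^∞ form.
Take logarithms: (5x + 2)·ln(1 + 7/x). Since ln(1+u) ~ u for small u, this behaves like (5x)·(7/x) → 35.
So the limit is e^(35).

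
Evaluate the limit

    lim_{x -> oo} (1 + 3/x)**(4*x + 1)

e^(12)

Write it as [(1 + 3/x)^x]^(4) · (1 + 3/x)^(1). The bracketed term tends to e^(3) and the second factor to 1, so the limit is e^(12).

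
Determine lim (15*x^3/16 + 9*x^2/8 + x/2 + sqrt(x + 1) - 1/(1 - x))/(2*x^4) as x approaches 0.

-133/256

Substitution gives 0/0 (the numerator vanishes to order 4).
Expand each term to order x^4: the coefficient of x^4 in √(1 + x) is -5/128 and in −1/(1 - x) is -1.
Lower-order terms cancel with the polynomial part, so the numerator is (-133/128)·x^4 + o(x^4), and the limit is (-133/128)/(2) = -133/256.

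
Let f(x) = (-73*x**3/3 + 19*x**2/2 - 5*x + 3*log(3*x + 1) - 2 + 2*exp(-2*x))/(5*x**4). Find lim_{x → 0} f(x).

-713/60

Substitution gives 0/0; apply L'Hôpital's rule 4 times.
After differentiating numerator and denominator 4 times the quotient is (32*e^(-2*x) - 1458/(3*x + 1)^4)/(120); at x = 0 this is -713/60.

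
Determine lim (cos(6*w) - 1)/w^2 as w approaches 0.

Direct substitution gives 0/0.
Apply L'Hôpital: lim (-6*sin(6*w))/(2*w), still 0/0.
After 2 applications of L'Hôpital's rule the quotient is (-36*cos(6*w))/(2); substituting w = 0 gives -18.

-18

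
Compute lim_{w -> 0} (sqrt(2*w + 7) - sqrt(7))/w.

Substitution gives 0/0. Multiply numerator and denominator by the conjugate √(7 + 2w) + √7.
The numerator becomes (7 + 2w) − 7 = 2w, so the expression simplifies to 2/(√(7 + 2w) + √7).
Letting w → 0 gives 2/(2√7) = √(7)/7.

√(7)/7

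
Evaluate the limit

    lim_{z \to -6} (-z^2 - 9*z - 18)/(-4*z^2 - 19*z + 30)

3/29

Direct substitution gives 0/0, so factor. Both numerator and denominator have (z + 6) as a factor.
After cancelling, the expression reduces to (-z - 3)/(5 - 4*z).
Substituting z = -6 gives 3/29.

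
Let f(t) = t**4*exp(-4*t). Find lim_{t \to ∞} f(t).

0

Write as t^4/e^{4t}, an ∞/∞ form.
Exponential growth dominates any polynomial, so repeated L'Hôpital (or the standard result) gives 0.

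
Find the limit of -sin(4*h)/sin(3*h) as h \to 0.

Substitution gives 0/0.
Divide numerator and denominator by h: sin(4h)/h → 4 and sin(3h)/h → 3, so the limit is -1·4/3 = -4/3.

-4/3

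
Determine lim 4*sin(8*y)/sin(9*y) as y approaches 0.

32/9

Substitution gives 0/0.
Divide numerator and denominator by y: sin(8y)/y → 8 and sin(9y)/y → 9, so the limit is 4·8/9 = 32/9.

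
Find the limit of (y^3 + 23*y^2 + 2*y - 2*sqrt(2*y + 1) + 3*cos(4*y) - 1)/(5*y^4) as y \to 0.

133/20

Substitution gives 0/0; apply L'Hôpital's rule 4 times.
After differentiating numerator and denominator 4 times the quotient is (768*cos(4*y) + 30/(2*y + 1)^(7/2))/(120); at y = 0 this is 133/20.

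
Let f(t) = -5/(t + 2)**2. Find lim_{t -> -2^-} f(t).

-∞

As t → -2⁻, (t + 2) → 0⁻, so (t + 2)^2 → 0⁺ and -5/(t + 2)^2 → -∞.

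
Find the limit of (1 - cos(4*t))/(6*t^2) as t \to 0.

Substitution gives 0/0.
Use (1 − cos u)/u² → 1/2 with u = 4t: the limit is 4²/(2·6) = 4/3.

4/3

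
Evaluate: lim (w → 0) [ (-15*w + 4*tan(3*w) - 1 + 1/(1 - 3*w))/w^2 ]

9

Substitution gives 0/0; apply L'Hôpital's rule 2 times.
After differentiating numerator and denominator 2 times the quotient is (72*tan(3*w)/cos(3*w)^2 - 18/(3*w - 1)^3)/(2); at w = 0 this is 9.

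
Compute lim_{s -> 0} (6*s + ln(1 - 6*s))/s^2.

-18

Direct substitution gives 0/0.
Apply L'Hôpital: lim (6 - 6/(1 - 6*s))/(2*s), still 0/0.
After 2 applications of L'Hôpital's rule the quotient is (-36/(1 - 6*s)^2)/(2); substituting s = 0 gives -18.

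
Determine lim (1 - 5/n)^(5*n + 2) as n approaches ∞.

Let L be the limit and take ln: ln L = lim (5n + 2)·ln(1 - 5/n) = lim (5n + 2)·(-5/n + O(1/n²)) = -25.
Hence L = e^(-25).

e^(-25)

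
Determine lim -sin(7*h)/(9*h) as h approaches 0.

Substitution gives 0/0.
Write it as (7/(-9))·sin(7h)/(7h); since sin(u)/u → 1, the limit is -7/9.

-7/9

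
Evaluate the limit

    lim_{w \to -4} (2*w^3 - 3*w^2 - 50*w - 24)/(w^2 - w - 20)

Since w = -4 makes numerator and denominator zero, (w + 4) divides both.
Cancelling it gives (2*w^2 - 11*w - 6)/(w - 5); now plug in w = -4 to get -70/9.

-70/9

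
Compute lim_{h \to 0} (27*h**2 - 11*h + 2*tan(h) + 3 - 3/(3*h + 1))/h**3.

Substitution gives 0/0 (the numerator vanishes to order 3).
Expand each term to order h^3: the coefficient of h^3 in -3·1/(1 + 3h) is 81 and in 2·tan(h) is 2/3.
Lower-order terms cancel with the polynomial part, so the numerator is (245/3)·h^3 + o(h^3), and the limit is (245/3)/(1) = 245/3.

245/3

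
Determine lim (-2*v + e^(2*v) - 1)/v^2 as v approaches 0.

Direct substitution gives 0/0.
Apply L'Hôpital: lim (2*e^(2*v) - 2)/(2*v), still 0/0.
After 2 applications of L'Hôpital's rule the quotient is (4*e^(2*v))/(2); substituting v = 0 gives 2.

2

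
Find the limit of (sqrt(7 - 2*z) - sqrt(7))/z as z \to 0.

-√(7)/7

A 0/0 form; rationalise with √(7 - 2z) + √7. This collapses the numerator to -2z, leaving -2/(√(7 - 2z) + √7) → -2/(2√7) = -√(7)/7.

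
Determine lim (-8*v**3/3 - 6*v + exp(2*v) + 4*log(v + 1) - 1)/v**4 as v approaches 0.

Substitution gives 0/0; apply L'Hôpital's rule 4 times.
After differentiating numerator and denominator 4 times the quotient is (16*e^(2*v) - 24/(v + 1)^4)/(24); at v = 0 this is -1/3.

-1/3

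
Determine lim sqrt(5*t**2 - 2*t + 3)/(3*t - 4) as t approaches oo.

For large |t|, √(5*t^2 - 2*t + 3) ≈ √5·|t| and the denominator ≈ 3t.
Since t → +∞, |t| = t, giving √5/(3) = √(5)/3.

√(5)/3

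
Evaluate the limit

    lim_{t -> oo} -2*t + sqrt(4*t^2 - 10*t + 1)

This has the form ∞ − ∞. Multiply and divide by the conjugate √(4*t^2 - 10*t + 1) + 2t.
That gives (-10t + 1) / (√(4*t^2 - 10*t + 1) + 2t).
Divide numerator and denominator by t: the limit is -10/(2·2) = -5/2.

-5/2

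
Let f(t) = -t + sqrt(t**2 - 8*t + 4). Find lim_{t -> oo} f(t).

-4

This has the form ∞ − ∞. Multiply and divide by the conjugate √(t^2 - 8*t + 4) + t.
That gives (-8t + 4) / (√(t^2 - 8*t + 4) + t).
Divide numerator and denominator by t: the limit is -8/(2·1) = -4.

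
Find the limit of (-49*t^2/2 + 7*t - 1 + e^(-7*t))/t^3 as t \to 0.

Direct substitution gives 0/0.
Apply L'Hôpital: lim (-49*t + 7 - 7*e^(-7*t))/(3*t^2), still 0/0.
Apply L'Hôpital: lim (-49 + 49*e^(-7*t))/(6*t), still 0/0.
After 3 applications of L'Hôpital's rule the quotient is (-343*e^(-7*t))/(6); substituting t = 0 gives -343/6.

-343/6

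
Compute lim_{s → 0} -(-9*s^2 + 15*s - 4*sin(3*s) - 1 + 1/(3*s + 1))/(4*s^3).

Substitution gives 0/0; apply L'Hôpital's rule 3 times.
After differentiating numerator and denominator 3 times the quotient is (108*cos(3*s) - 162/(3*s + 1)^4)/(-24); at s = 0 this is 9/4.

9/4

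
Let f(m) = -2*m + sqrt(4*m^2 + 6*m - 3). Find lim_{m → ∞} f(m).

3/2

An ∞ − ∞ form. Rationalising with the conjugate, the difference becomes (6m - 3) / (√(4*m^2 + 6*m - 3) + 2m).
For large m the denominator behaves like 2·2m, so the quotient tends to 6/4 = 3/2.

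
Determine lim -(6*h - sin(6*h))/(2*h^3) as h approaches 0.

Direct substitution gives 0/0.
Apply L'Hôpital: lim (6 - 6*cos(6*h))/(-6*h^2), still 0/0.
Apply L'Hôpital: lim (36*sin(6*h))/(-12*h), still 0/0.
After 3 applications of L'Hôpital's rule the quotient is (216*cos(6*h))/(-12); substituting h = 0 gives -18.

-18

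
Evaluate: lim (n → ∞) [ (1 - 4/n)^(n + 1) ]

The base → 1 and the exponent → ∞: a 1^∞ form.
Take logarithms: (n + 1)·ln(1 - 4/n). Since ln(1+u) ~ u for small u, this behaves like (n)·(-4/n) → -4.
So the limit is e^(-4).

e^(-4)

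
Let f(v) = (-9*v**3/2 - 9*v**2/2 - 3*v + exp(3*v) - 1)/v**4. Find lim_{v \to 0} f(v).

27/8

Direct substitution gives 0/0.
Apply L'Hôpital: lim (-27*v^2/2 - 9*v + 3*e^(3*v) - 3)/(4*v^3), still 0/0.
Apply L'Hôpital: lim (-27*v + 9*e^(3*v) - 9)/(12*v^2), still 0/0.
Apply L'Hôpital: lim (27*e^(3*v) - 27)/(24*v), still 0/0.
After 4 applications of L'Hôpital's rule the quotient is (81*e^(3*v))/(24); substituting v = 0 gives 27/8.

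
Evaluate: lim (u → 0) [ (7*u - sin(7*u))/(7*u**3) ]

49/6

Direct substitution gives 0/0.
Apply L'Hôpital: lim (7 - 7*cos(7*u))/(21*u^2), still 0/0.
Apply L'Hôpital: lim (49*sin(7*u))/(42*u), still 0/0.
After 3 applications of L'Hôpital's rule the quotient is (343*cos(7*u))/(42); substituting u = 0 gives 49/6.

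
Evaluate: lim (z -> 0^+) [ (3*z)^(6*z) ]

1

Base → 0⁺ and exponent → 0⁺: a 0^0 form.
Take logs: 6z·ln(3z). This is 0·(−∞); rewriting as ln(3z)/(1/(6z)) and applying L'Hôpital gives 0.
Hence the limit is e^0 = 1.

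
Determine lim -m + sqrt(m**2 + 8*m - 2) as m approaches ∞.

This has the form ∞ − ∞. Multiply and divide by the conjugate √(m^2 + 8*m - 2) + m.
That gives (8m - 2) / (√(m^2 + 8*m - 2) + m).
Divide numerator and denominator by m: the limit is 8/(2·1) = 4.

4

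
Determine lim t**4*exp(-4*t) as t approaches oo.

0

Write as t^4/e^{4t}, an ∞/∞ form.
Exponential growth dominates any polynomial, so repeated L'Hôpital (or the standard result) gives 0.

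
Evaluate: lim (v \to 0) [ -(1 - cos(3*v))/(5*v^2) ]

-9/10

Substitution gives 0/0.
Use (1 − cos u)/u² → 1/2 with u = 3v: the limit is 3²/(2·(-5)) = -9/10.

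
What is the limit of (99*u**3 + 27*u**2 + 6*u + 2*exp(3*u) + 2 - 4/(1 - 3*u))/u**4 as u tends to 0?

-1269/4

Substitution gives 0/0 (the numerator vanishes to order 4).
Expand each term to order u^4: the coefficient of u^4 in -4·1/(1 - 3u) is -324 and in 2·e^(3u) is 27/4.
Lower-order terms cancel with the polynomial part, so the numerator is (-1269/4)·u^4 + o(u^4), and the limit is (-1269/4)/(1) = -1269/4.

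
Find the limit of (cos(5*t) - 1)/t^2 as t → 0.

-25/2

Direct substitution gives 0/0.
Apply L'Hôpital: lim (-5*sin(5*t))/(2*t), still 0/0.
After 2 applications of L'Hôpital's rule the quotient is (-25*cos(5*t))/(2); substituting t = 0 gives -25/2.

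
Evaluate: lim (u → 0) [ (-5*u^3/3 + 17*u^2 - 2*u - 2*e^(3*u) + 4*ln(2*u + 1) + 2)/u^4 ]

Substitution gives 0/0 (the numerator vanishes to order 4).
Expand each term to order u^4: the coefficient of u^4 in -2·e^(3u) is -27/4 and in 4·ln(1 + 2u) is -16.
Lower-order terms cancel with the polynomial part, so the numerator is (-91/4)·u^4 + o(u^4), and the limit is (-91/4)/(1) = -91/4.

-91/4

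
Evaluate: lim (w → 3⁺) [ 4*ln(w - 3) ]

-∞

As w → 3⁺, w - 3 → 0⁺ and ln(w - 3) → −∞.
Multiplying by 4 gives -∞.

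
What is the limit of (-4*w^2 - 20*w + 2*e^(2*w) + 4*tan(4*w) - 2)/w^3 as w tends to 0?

88

Substitution gives 0/0; apply L'Hôpital's rule 3 times.
After differentiating numerator and denominator 3 times the quotient is (16*e^(2*w) + 1536*tan(4*w)^4 + 2048*tan(4*w)^2 + 512)/(6); at w = 0 this is 88.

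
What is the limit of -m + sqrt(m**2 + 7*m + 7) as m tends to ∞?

This has the form ∞ − ∞. Multiply and divide by the conjugate √(m^2 + 7*m + 7) + m.
That gives (7m + 7) / (√(m^2 + 7*m + 7) + m).
Divide numerator and denominator by m: the limit is 7/(2·1) = 7/2.

7/2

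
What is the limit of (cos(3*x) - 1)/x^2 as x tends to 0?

-9/2

Direct substitution gives 0/0.
Apply L'Hôpital: lim (-3*sin(3*x))/(2*x), still 0/0.
After 2 applications of L'Hôpital's rule the quotient is (-9*cos(3*x))/(2); substituting x = 0 gives -9/2.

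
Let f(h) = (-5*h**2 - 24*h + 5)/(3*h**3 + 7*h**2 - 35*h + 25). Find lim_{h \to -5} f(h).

Direct substitution gives 0/0, so factor. Both numerator and denominator have (h + 5) as a factor.
After cancelling, the expression reduces to (1 - 5*h)/(3*h^2 - 8*h + 5).
Substituting h = -5 gives 13/60.

13/60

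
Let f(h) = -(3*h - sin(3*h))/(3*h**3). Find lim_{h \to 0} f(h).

Direct substitution gives 0/0.
Apply L'Hôpital: lim (3 - 3*cos(3*h))/(-9*h^2), still 0/0.
Apply L'Hôpital: lim (9*sin(3*h))/(-18*h), still 0/0.
After 3 applications of L'Hôpital's rule the quotient is (27*cos(3*h))/(-18); substituting h = 0 gives -3/2.

-3/2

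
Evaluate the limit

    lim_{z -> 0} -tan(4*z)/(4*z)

-1

Substitution gives 0/0.
Since tan(u)/u → 1 as u → 0, tan(4z)/(4z) → 1 and the limit is 4/(-4) = -1.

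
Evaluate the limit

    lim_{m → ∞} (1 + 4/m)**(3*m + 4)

The base → 1 and the exponent → ∞: a 1^∞ form.
Take logarithms: (3m + 4)·ln(1 + 4/m). Since ln(1+u) ~ u for small u, this behaves like (3m)·(4/m) → 12.
So the limit is e^(12).

e^(12)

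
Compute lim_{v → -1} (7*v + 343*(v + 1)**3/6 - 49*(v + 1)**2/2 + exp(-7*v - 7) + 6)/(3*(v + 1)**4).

Direct substitution gives 0/0.
Apply L'Hôpital: lim (-49*v + 343*(v + 1)^2/2 - 7*e^(-7*v - 7) - 42)/(12*(v + 1)^3), still 0/0.
Apply L'Hôpital: lim (343*v + 49*e^(-7*v - 7) + 294)/(36*(v + 1)^2), still 0/0.
Apply L'Hôpital: lim (343 - 343*e^(-7*v - 7))/(72*v + 72), still 0/0.
After 4 applications of L'Hôpital's rule the quotient is (2401*e^(-7*v - 7))/(72); substituting v = -1 gives 2401/72.

2401/72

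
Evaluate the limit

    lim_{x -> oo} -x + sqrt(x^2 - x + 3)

-1/2

An ∞ − ∞ form. Rationalising with the conjugate, the difference becomes (-x + 3) / (√(x^2 - x + 3) + x).
For large x the denominator behaves like 2·x, so the quotient tends to -1/2 = -1/2.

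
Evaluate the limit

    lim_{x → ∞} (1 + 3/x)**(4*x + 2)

e^(12)

Write it as [(1 + 3/x)^x]^(4) · (1 + 3/x)^(2). The bracketed term tends to e^(3) and the second factor to 1, so the limit is e^(12).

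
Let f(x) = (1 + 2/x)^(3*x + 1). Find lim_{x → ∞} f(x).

e^(6)

Let L be the limit and take ln: ln L = lim (3x + 1)·ln(1 + 2/x) = lim (3x + 1)·(2/x + O(1/x²)) = 6.
Hence L = e^(6).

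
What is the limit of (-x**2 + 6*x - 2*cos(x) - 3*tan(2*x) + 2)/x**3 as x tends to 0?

-8

Substitution gives 0/0; apply L'Hôpital's rule 3 times.
After differentiating numerator and denominator 3 times the quotient is (-2*sin(x) - 144*tan(2*x)^4 - 192*tan(2*x)^2 - 48)/(6); at x = 0 this is -8.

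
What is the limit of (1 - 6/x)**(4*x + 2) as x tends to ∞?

e^(-24)

Write it as [(1 - 6/x)^x]^(4) · (1 - 6/x)^(2). The bracketed term tends to e^(-6) and the second factor to 1, so the limit is e^(-24).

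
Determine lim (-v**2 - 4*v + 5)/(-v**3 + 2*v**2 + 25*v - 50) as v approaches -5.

At v = -5 both the top and bottom vanish — a removable singularity. Factoring out (v + 5) from each leaves (1 - v)/(-v^2 + 7*v - 10), which at v = -5 equals -3/35.

-3/35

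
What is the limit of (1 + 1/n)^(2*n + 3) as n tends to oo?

Let L be the limit and take ln: ln L = lim (2n + 3)·ln(1 + 1/n) = lim (2n + 3)·(1/n + O(1/n²)) = 2.
Hence L = e^(2).

e^(2)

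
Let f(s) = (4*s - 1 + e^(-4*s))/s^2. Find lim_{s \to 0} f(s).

8

Direct substitution gives 0/0.
Apply L'Hôpital: lim (4 - 4*e^(-4*s))/(2*s), still 0/0.
After 2 applications of L'Hôpital's rule the quotient is (16*e^(-4*s))/(2); substituting s = 0 gives 8.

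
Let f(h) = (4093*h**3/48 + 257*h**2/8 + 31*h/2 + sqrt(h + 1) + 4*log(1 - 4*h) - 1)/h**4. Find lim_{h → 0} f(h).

Substitution gives 0/0 (the numerator vanishes to order 4).
Expand each term to order h^4: the coefficient of h^4 in √(1 + h) is -5/128 and in 4·ln(1 - 4h) is -256.
Lower-order terms cancel with the polynomial part, so the numerator is (-32773/128)·h^4 + o(h^4), and the limit is (-32773/128)/(1) = -32773/128.

-32773/128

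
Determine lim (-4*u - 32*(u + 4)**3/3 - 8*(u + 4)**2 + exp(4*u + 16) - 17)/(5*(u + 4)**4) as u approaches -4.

32/15

Direct substitution gives 0/0.
Apply L'Hôpital: lim (-16*u - 32*(u + 4)^2 + 4*e^(4*u + 16) - 68)/(20*(u + 4)^3), still 0/0.
Apply L'Hôpital: lim (-64*u + 16*e^(4*u + 16) - 272)/(60*(u + 4)^2), still 0/0.
Apply L'Hôpital: lim (64*e^(4*u + 16) - 64)/(120*u + 480), still 0/0.
After 4 applications of L'Hôpital's rule the quotient is (256*e^(4*u + 16))/(120); substituting u = -4 gives 32/15.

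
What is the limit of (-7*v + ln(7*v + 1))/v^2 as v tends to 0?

-49/2

Direct substitution gives 0/0.
Apply L'Hôpital: lim (-7 + 7/(7*v + 1))/(2*v), still 0/0.
After 2 applications of L'Hôpital's rule the quotient is (-49/(7*v + 1)^2)/(2); substituting v = 0 gives -49/2.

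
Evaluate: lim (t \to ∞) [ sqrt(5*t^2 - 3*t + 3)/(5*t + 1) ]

√(5)/5

For large |t|, √(5*t^2 - 3*t + 3) ≈ √5·|t| and the denominator ≈ 5t.
Since t → +∞, |t| = t, giving √5/(5) = √(5)/5.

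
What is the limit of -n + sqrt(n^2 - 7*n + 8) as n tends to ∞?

This has the form ∞ − ∞. Multiply and divide by the conjugate √(n^2 - 7*n + 8) + n.
That gives (-7n + 8) / (√(n^2 - 7*n + 8) + n).
Divide numerator and denominator by n: the limit is -7/(2·1) = -7/2.

-7/2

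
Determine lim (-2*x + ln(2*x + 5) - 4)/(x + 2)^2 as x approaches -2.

-2

Direct substitution gives 0/0.
Apply L'Hôpital: lim (-2 + 2/(2*x + 5))/(2*x + 4), still 0/0.
After 2 applications of L'Hôpital's rule the quotient is (-4/(2*x + 5)^2)/(2); substituting x = -2 gives -2.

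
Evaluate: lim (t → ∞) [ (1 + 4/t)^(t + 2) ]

e^(4)

Write it as [(1 + 4/t)^t]^(1) · (1 + 4/t)^(2). The bracketed term tends to e^(4) and the second factor to 1, so the limit is e^(4).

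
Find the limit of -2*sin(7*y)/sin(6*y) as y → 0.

-7/3

Substitution gives 0/0.
Divide numerator and denominator by y: sin(7y)/y → 7 and sin(6y)/y → 6, so the limit is -2·7/6 = -7/3.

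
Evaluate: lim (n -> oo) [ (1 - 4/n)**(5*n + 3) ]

e^(-20)

Let L be the limit and take ln: ln L = lim (5n + 3)·ln(1 - 4/n) = lim (5n + 3)·(-4/n + O(1/n²)) = -20.
Hence L = e^(-20).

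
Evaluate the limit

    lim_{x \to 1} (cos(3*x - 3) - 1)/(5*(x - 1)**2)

Direct substitution gives 0/0.
Apply L'Hôpital: lim (-3*sin(3*x - 3))/(10*x - 10), still 0/0.
After 2 applications of L'Hôpital's rule the quotient is (-9*cos(3*x - 3))/(10); substituting x = 1 gives -9/10.

-9/10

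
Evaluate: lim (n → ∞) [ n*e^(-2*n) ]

Write as n^1/e^{2n}, an ∞/∞ form.
Exponential growth dominates any polynomial, so repeated L'Hôpital (or the standard result) gives 0.

0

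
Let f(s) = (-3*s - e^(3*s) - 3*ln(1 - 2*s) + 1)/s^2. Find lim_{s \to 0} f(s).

3/2

Substitution gives 0/0 (the numerator vanishes to order 2).
Expand each term to order s^2: the coefficient of s^2 in −e^(3s) is -9/2 and in -3·ln(1 - 2s) is 6.
Lower-order terms cancel with the polynomial part, so the numerator is (3/2)·s^2 + o(s^2), and the limit is (3/2)/(1) = 3/2.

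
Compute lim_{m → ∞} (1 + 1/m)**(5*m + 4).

e^(5)

Let L be the limit and take ln: ln L = lim (5m + 4)·ln(1 + 1/m) = lim (5m + 4)·(1/m + O(1/m²)) = 5.
Hence L = e^(5).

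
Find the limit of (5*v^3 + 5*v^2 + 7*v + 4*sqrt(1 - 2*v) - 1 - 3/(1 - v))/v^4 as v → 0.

Substitution gives 0/0; apply L'Hôpital's rule 4 times.
After differentiating numerator and denominator 4 times the quotient is (72/(v - 1)^5 - 60/(1 - 2*v)^(7/2))/(24); at v = 0 this is -11/2.

-11/2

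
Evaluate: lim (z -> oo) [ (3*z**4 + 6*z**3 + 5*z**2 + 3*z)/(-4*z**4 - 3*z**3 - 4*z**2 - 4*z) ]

Numerator and denominator both have degree 4.
Dividing every term by z^4, all lower-order terms vanish and the limit is the ratio of leading coefficients, 3/(-4) = -3/4.

-3/4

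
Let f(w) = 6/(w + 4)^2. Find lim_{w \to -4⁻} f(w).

∞

As w → -4⁻, (w + 4) → 0⁻, so (w + 4)^2 → 0⁺ and 6/(w + 4)^2 → ∞.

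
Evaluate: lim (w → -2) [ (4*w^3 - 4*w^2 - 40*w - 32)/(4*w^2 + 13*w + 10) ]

Since w = -2 makes numerator and denominator zero, (w + 2) divides both.
Cancelling it gives (4*w^2 - 12*w - 16)/(4*w + 5); now plug in w = -2 to get -8.

-8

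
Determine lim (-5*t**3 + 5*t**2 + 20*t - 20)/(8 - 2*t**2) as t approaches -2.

-15/2

Since t = -2 makes numerator and denominator zero, (t + 2) divides both.
Cancelling it gives (-5*t^2 + 15*t - 10)/(4 - 2*t); now plug in t = -2 to get -15/2.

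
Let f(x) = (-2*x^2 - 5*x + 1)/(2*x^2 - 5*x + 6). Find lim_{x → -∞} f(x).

-1

Numerator and denominator both have degree 2.
Dividing every term by x^2, all lower-order terms vanish and the limit is the ratio of leading coefficients, -2/(2) = -1.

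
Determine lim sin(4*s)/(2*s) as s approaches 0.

Substitution gives 0/0.
Write it as (4/2)·sin(4s)/(4s); since sin(u)/u → 1, the limit is 2.

2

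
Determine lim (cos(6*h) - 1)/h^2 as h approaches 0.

-18

Direct substitution gives 0/0.
Apply L'Hôpital: lim (-6*sin(6*h))/(2*h), still 0/0.
After 2 applications of L'Hôpital's rule the quotient is (-36*cos(6*h))/(2); substituting h = 0 gives -18.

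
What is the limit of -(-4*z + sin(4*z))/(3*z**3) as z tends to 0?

Direct substitution gives 0/0.
Apply L'Hôpital: lim (4*cos(4*z) - 4)/(-9*z^2), still 0/0.
Apply L'Hôpital: lim (-16*sin(4*z))/(-18*z), still 0/0.
After 3 applications of L'Hôpital's rule the quotient is (-64*cos(4*z))/(-18); substituting z = 0 gives 32/9.

32/9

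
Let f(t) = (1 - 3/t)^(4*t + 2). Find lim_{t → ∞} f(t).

e^(-12)

The base → 1 and the exponent → ∞: a 1^∞ form.
Take logarithms: (4t + 2)·ln(1 - 3/t). Since ln(1+u) ~ u for small u, this behaves like (4t)·(-3/t) → -12.
So the limit is e^(-12).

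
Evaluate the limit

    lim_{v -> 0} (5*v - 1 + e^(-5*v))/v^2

25/2

Direct substitution gives 0/0.
Apply L'Hôpital: lim (5 - 5*e^(-5*v))/(2*v), still 0/0.
After 2 applications of L'Hôpital's rule the quotient is (25*e^(-5*v))/(2); substituting v = 0 gives 25/2.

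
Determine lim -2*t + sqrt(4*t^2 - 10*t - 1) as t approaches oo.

-5/2

This has the form ∞ − ∞. Multiply and divide by the conjugate √(4*t^2 - 10*t - 1) + 2t.
That gives (-10t - 1) / (√(4*t^2 - 10*t - 1) + 2t).
Divide numerator and denominator by t: the limit is -10/(2·2) = -5/2.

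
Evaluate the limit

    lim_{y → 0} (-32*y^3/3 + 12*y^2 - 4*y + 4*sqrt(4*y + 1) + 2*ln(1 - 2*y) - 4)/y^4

-48

Substitution gives 0/0 (the numerator vanishes to order 4).
Expand each term to order y^4: the coefficient of y^4 in 4·√(1 + 4y) is -40 and in 2·ln(1 - 2y) is -8.
Lower-order terms cancel with the polynomial part, so the numerator is (-48)·y^4 + o(y^4), and the limit is (-48)/(1) = -48.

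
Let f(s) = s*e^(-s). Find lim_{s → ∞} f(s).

0

Write as s^1/e^{1s}, an ∞/∞ form.
Exponential growth dominates any polynomial, so repeated L'Hôpital (or the standard result) gives 0.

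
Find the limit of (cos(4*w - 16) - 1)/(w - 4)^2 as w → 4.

-8

Direct substitution gives 0/0.
Apply L'Hôpital: lim (-4*sin(4*w - 16))/(2*w - 8), still 0/0.
After 2 applications of L'Hôpital's rule the quotient is (-16*cos(4*w - 16))/(2); substituting w = 4 gives -8.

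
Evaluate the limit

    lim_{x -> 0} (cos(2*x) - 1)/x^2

Direct substitution gives 0/0.
Apply L'Hôpital: lim (-2*sin(2*x))/(2*x), still 0/0.
After 2 applications of L'Hôpital's rule the quotient is (-4*cos(2*x))/(2); substituting x = 0 gives -2.

-2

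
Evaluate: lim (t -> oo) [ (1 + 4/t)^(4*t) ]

The base → 1 and the exponent → ∞: a 1^∞ form.
Take logarithms: (4t)·ln(1 + 4/t). Since ln(1+u) ~ u for small u, this behaves like (4t)·(4/t) → 16.
So the limit is e^(16).

e^(16)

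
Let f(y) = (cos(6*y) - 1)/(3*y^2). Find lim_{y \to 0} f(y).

Direct substitution gives 0/0.
Apply L'Hôpital: lim (-6*sin(6*y))/(6*y), still 0/0.
After 2 applications of L'Hôpital's rule the quotient is (-36*cos(6*y))/(6); substituting y = 0 gives -6.

-6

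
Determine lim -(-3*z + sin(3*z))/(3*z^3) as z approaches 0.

3/2

Direct substitution gives 0/0.
Apply L'Hôpital: lim (3*cos(3*z) - 3)/(-9*z^2), still 0/0.
Apply L'Hôpital: lim (-9*sin(3*z))/(-18*z), still 0/0.
After 3 applications of L'Hôpital's rule the quotient is (-27*cos(3*z))/(-18); substituting z = 0 gives 3/2.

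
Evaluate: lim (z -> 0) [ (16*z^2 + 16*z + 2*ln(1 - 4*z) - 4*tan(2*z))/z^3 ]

-160/3

Substitution gives 0/0; apply L'Hôpital's rule 3 times.
After differentiating numerator and denominator 3 times the quotient is (-128*tan(2*z)^2/cos(2*z)^2 - 64/cos(2*z)^4 + 256/(4*z - 1)^3)/(6); at z = 0 this is -160/3.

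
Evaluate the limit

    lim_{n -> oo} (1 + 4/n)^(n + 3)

Write it as [(1 + 4/n)^n]^(1) · (1 + 4/n)^(3). The bracketed term tends to e^(4) and the second factor to 1, so the limit is e^(4).

e^(4)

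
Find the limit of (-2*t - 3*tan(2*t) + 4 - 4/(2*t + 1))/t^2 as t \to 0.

-16

Substitution gives 0/0 (the numerator vanishes to order 2).
Expand each term to order t^2: the coefficient of t^2 in -4·1/(1 + 2t) is -16 and in -3·tan(2t) is 0.
Lower-order terms cancel with the polynomial part, so the numerator is (-16)·t^2 + o(t^2), and the limit is (-16)/(1) = -16.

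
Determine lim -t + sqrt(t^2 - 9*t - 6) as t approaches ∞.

This has the form ∞ − ∞. Multiply and divide by the conjugate √(t^2 - 9*t - 6) + t.
That gives (-9t - 6) / (√(t^2 - 9*t - 6) + t).
Divide numerator and denominator by t: the limit is -9/(2·1) = -9/2.

-9/2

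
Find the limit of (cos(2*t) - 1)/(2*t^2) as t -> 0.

Direct substitution gives 0/0.
Apply L'Hôpital: lim (-2*sin(2*t))/(4*t), still 0/0.
After 2 applications of L'Hôpital's rule the quotient is (-4*cos(2*t))/(4); substituting t = 0 gives -1.

-1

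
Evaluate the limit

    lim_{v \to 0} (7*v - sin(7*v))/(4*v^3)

343/24

Direct substitution gives 0/0.
Apply L'Hôpital: lim (7 - 7*cos(7*v))/(12*v^2), still 0/0.
Apply L'Hôpital: lim (49*sin(7*v))/(24*v), still 0/0.
After 3 applications of L'Hôpital's rule the quotient is (343*cos(7*v))/(24); substituting v = 0 gives 343/24.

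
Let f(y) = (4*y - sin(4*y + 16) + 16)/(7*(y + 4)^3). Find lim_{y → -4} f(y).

32/21

Direct substitution gives 0/0.
Apply L'Hôpital: lim (4 - 4*cos(4*y + 16))/(21*(y + 4)^2), still 0/0.
Apply L'Hôpital: lim (16*sin(4*y + 16))/(42*y + 168), still 0/0.
After 3 applications of L'Hôpital's rule the quotient is (64*cos(4*y + 16))/(42); substituting y = -4 gives 32/21.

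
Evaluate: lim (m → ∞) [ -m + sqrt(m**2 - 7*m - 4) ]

-7/2

This has the form ∞ − ∞. Multiply and divide by the conjugate √(m^2 - 7*m - 4) + m.
That gives (-7m - 4) / (√(m^2 - 7*m - 4) + m).
Divide numerator and denominator by m: the limit is -7/(2·1) = -7/2.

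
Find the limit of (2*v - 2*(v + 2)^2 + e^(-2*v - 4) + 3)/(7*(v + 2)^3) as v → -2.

-4/21

Direct substitution gives 0/0.
Apply L'Hôpital: lim (-4*v - 2*e^(-2*v - 4) - 6)/(21*(v + 2)^2), still 0/0.
Apply L'Hôpital: lim (4*e^(-2*v - 4) - 4)/(42*v + 84), still 0/0.
After 3 applications of L'Hôpital's rule the quotient is (-8*e^(-2*v - 4))/(42); substituting v = -2 gives -4/21.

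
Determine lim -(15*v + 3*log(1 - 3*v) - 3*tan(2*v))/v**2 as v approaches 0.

Substitution gives 0/0 (the numerator vanishes to order 2).
Expand each term to order v^2: the coefficient of v^2 in -3·tan(2v) is 0 and in 3·ln(1 - 3v) is -27/2.
Lower-order terms cancel with the polynomial part, so the numerator is (-27/2)·v^2 + o(v^2), and the limit is (-27/2)/(-1) = 27/2.

27/2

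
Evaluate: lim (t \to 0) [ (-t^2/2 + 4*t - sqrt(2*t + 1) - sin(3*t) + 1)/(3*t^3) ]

4/3

Substitution gives 0/0; apply L'Hôpital's rule 3 times.
After differentiating numerator and denominator 3 times the quotient is (27*cos(3*t) - 3/(2*t + 1)^(5/2))/(18); at t = 0 this is 4/3.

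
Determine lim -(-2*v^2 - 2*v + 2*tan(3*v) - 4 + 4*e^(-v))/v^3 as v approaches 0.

-52/3

Substitution gives 0/0 (the numerator vanishes to order 3).
Expand each term to order v^3: the coefficient of v^3 in 4·e^(-v) is -2/3 and in 2·tan(3v) is 18.
Lower-order terms cancel with the polynomial part, so the numerator is (52/3)·v^3 + o(v^3), and the limit is (52/3)/(-1) = -52/3.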